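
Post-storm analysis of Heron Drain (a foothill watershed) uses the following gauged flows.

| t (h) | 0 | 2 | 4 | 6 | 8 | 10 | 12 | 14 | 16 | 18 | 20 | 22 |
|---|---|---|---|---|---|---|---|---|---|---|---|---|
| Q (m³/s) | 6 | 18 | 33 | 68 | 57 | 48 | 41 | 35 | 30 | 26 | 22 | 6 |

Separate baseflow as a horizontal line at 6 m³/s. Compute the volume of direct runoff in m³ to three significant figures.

Direct-runoff ordinates (Q − Q_b): 0.0, 12.0, 27.0, 62.0, 51.0, 42.0, 35.0, 29.0, 24.0, 20.0, 16.0, 0.0 m³/s.
ΣQ_DR = 318.0 m³/s.
With Δt = 2 h = 7200 s, V = ΣQ_DR · Δt = 318.0 × 7200 = 2.29 × 10^6 m³.

V ≈ 2.29 × 10^6 m³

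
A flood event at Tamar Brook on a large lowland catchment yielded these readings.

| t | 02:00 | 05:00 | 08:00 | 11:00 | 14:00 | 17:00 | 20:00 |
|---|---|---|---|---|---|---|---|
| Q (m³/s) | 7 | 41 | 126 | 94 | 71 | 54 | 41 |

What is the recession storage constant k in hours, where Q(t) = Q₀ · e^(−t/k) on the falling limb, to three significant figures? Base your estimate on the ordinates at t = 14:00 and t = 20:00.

On the falling limb, Q drops from 71 to 41 m³/s between t = 14:00 and t = 20:00 (Δt = 6 h).
k = −Δt / ln(Q₂/Q₁) = −6 / ln(41/71) = 10.9 h.

k ≈ 10.9 h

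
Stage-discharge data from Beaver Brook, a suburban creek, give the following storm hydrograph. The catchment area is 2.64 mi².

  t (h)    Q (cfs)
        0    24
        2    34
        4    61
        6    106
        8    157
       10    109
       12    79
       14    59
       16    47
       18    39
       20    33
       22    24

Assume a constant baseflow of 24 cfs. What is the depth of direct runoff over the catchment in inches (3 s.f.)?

Direct runoff: 0.0, 10.0, 37.0, 82.0, 133.0, 85.0, 55.0, 35.0, 23.0, 15.0, 9.0, 0.0 cfs; ΣQ_DR = 484.0 cfs.
V = ΣQ_DR · Δt = 484.0 × 7200 s = 3.485 × 10^6 ft³.
Over A = 2.64 mi², depth = V / A = 0.568 in.

d ≈ 0.568 in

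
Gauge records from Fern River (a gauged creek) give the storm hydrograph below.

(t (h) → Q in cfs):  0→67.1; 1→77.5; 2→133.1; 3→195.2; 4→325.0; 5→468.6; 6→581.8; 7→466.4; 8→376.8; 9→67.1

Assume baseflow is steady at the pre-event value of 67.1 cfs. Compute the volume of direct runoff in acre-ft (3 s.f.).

V ≈ 173 acre-ft

Direct-runoff ordinates (Q − Q_b): 0.0, 10.4, 66.0, 128.1, 257.9, 401.5, 514.7, 399.3, 309.7, 0.0 cfs.
ΣQ_DR = 2088 cfs.
With Δt = 1 h = 3600 s, V = ΣQ_DR · Δt = 2088 × 3600 = 7.52 × 10^6 ft³ = 173 acre-ft.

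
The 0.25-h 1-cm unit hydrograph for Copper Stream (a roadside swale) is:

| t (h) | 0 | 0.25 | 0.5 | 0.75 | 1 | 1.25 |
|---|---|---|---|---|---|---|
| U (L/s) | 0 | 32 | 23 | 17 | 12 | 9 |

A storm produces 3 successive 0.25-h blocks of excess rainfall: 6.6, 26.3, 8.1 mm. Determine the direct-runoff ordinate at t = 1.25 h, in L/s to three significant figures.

By discrete convolution, Q_j = Σ (P_i / 10 mm) · U_{j−i}.
At t = 1.25 h (j=5): Q = (6.6/10)·9 + (26.3/10)·12 + (8.1/10)·17 = 51.3 L/s.

Q ≈ 51.3 L/s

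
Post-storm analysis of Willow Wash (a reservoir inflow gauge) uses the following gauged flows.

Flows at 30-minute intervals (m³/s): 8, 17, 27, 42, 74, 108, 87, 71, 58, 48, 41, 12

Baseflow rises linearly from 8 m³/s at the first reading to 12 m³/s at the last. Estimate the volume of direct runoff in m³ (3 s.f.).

Direct-runoff ordinates (Q − Q_b): 0.00, 8.64, 18.27, 32.91, 64.55, 98.18, 76.82, 60.45, 47.09, 36.73, 29.36, 0.00 m³/s.
ΣQ_DR = 473.0 m³/s.
With Δt = 0.5 h = 1800 s, V = ΣQ_DR · Δt = 473.0 × 1800 = 8.51 × 10^5 m³.

V ≈ 8.51 × 10^5 m³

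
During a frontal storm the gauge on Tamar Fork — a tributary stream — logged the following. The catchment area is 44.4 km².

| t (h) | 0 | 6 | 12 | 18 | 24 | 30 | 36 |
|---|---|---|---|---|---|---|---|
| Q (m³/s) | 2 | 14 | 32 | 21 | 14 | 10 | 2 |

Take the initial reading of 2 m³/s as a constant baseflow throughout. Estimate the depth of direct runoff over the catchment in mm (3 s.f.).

Direct runoff: 0.0, 12.0, 30.0, 19.0, 12.0, 8.0, 0.0 m³/s; ΣQ_DR = 81.00 m³/s.
V = ΣQ_DR · Δt = 81.00 × 21600 s = 1.750 × 10^6 m³.
Over A = 44.4 km², depth = V / A = 39.4 mm.

d ≈ 39.4 mm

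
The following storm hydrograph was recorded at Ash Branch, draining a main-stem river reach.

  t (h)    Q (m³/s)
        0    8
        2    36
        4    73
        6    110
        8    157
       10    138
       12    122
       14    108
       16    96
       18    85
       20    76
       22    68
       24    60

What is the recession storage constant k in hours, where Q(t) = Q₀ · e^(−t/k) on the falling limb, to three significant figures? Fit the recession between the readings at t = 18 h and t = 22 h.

On the falling limb, Q drops from 85 to 68 m³/s between t = 18 h and t = 22 h (Δt = 4 h).
k = −Δt / ln(Q₂/Q₁) = −4 / ln(68/85) = 17.9 h.

k ≈ 17.9 h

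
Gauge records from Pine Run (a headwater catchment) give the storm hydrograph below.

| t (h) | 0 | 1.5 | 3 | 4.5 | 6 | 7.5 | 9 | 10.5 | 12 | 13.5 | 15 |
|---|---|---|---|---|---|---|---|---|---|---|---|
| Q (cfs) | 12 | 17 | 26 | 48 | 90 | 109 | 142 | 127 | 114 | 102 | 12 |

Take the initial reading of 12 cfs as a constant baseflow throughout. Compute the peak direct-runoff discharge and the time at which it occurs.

Q_p = 130.0 cfs at t = 9 h

Subtracting baseflow gives direct-runoff ordinates: 0.0, 5.0, 14.0, 36.0, 78.0, 97.0, 130.0, 115.0, 102.0, 90.0, 0.0 cfs.
The maximum is 130.0 cfs, occurring at the reading for t = 9 h.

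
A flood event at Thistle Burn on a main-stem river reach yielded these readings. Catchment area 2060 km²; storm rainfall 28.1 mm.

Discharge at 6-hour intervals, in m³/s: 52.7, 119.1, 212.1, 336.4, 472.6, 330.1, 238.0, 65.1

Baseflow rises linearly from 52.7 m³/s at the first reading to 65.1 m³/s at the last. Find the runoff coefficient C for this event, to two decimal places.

C ≈ 0.51

ΣQ_DR = 1355 m³/s; V = ΣQ_DR·Δt = 2.927 × 10^7 m³.
Runoff depth d = V / A = 14.21 mm.
C = d / P = 14.21 / 28.1 = 0.51.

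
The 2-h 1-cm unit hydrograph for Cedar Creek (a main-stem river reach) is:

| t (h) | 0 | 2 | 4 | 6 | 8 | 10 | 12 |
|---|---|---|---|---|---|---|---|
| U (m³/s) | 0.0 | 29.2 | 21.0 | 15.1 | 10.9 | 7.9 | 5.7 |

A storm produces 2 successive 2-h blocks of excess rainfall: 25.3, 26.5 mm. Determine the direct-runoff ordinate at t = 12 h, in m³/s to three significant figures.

Q ≈ 35.4 m³/s

By discrete convolution, Q_j = Σ (P_i / 10 mm) · U_{j−i}.
At t = 12 h (j=6): Q = (25.3/10)·5.7 + (26.5/10)·7.9 = 35.4 m³/s.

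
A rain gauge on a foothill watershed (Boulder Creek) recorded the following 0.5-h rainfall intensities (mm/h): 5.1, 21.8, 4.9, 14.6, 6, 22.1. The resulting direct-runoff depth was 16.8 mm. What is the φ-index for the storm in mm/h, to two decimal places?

φ ≈ 8.30 mm/h

Only the 3 blocks with intensity above φ contribute runoff: 21.8, 14.6, 22.1 mm/h.
Σ(I−φ)·Δt = d  ⇒  (21.8+14.6+22.1 − 3φ)·0.5 = 16.8
φ = (58.50 − 16.8/0.5) / 3 = 8.30 mm/h.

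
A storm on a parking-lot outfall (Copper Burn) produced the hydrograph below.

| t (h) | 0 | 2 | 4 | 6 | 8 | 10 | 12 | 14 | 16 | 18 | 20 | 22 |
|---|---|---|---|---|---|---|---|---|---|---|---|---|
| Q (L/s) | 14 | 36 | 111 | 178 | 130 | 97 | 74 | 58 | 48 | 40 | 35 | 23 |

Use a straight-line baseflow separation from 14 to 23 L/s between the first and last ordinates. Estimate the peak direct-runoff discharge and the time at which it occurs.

Subtracting baseflow gives direct-runoff ordinates: 0.00, 21.18, 95.36, 161.55, 112.73, 78.91, 55.09, 38.27, 27.45, 18.64, 12.82, 0.00 L/s.
The maximum is 161.55 L/s, occurring at the reading for t = 6 h.

Q_p = 161.55 L/s at t = 6 h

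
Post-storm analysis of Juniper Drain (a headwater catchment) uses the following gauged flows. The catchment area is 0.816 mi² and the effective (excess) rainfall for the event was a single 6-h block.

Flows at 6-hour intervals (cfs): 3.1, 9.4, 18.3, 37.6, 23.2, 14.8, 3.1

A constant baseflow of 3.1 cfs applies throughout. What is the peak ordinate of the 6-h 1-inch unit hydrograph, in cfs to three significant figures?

Direct runoff: 0.0, 6.3, 15.2, 34.5, 20.1, 11.7, 0.0 cfs; ΣQ_DR = 87.80 cfs, peak = 34.5 cfs.
Runoff depth d = ΣQ_DR·Δt / A = 87.80 × 21600 / (0.816 mi²) = 1.000 in.
The 1-inch UH is the DRH scaled by (1 in)/d, so U_p = 34.5 × 1/1.000 = 34.5 cfs.

U_p ≈ 34.5 cfs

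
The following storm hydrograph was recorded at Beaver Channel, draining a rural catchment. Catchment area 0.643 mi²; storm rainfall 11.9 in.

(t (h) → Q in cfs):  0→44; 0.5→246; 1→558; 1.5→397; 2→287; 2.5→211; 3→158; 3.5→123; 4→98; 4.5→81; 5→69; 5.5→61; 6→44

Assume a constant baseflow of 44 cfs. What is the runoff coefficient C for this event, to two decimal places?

C ≈ 0.18

ΣQ_DR = 1805 cfs; V = ΣQ_DR·Δt = 3.249 × 10^6 ft³.
Runoff depth d = V / A = 2.175 in.
C = d / P = 2.175 / 11.9 = 0.18.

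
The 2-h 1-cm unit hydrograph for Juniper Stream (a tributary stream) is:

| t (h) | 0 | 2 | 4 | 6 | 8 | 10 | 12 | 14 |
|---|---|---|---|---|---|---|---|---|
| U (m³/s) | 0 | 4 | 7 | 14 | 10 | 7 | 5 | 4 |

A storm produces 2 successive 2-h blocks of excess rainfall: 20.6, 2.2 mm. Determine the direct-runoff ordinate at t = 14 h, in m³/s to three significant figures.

Q ≈ 9.34 m³/s

By discrete convolution, Q_j = Σ (P_i / 10 mm) · U_{j−i}.
At t = 14 h (j=7): Q = (20.6/10)·4 + (2.2/10)·5 = 9.34 m³/s.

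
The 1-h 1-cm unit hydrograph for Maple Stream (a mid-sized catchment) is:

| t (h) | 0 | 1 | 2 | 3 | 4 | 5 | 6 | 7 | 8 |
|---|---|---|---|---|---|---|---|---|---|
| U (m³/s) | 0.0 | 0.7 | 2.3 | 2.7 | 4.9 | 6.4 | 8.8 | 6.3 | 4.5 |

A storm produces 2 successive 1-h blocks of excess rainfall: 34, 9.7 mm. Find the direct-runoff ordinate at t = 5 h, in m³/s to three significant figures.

By discrete convolution, Q_j = Σ (P_i / 10 mm) · U_{j−i}.
At t = 5 h (j=5): Q = (34/10)·6.4 + (9.7/10)·4.9 = 26.5 m³/s.

Q ≈ 26.5 m³/s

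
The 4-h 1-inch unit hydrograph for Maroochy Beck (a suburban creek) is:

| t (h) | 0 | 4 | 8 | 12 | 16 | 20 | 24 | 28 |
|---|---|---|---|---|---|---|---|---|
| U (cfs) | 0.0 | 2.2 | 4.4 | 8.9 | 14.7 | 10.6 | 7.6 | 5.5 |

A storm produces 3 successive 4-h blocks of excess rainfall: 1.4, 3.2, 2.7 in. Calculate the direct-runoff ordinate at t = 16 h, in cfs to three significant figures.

By discrete convolution, Q_j = Σ (P_i / 1 in) · U_{j−i}.
At t = 16 h (j=4): Q = (1.4/1)·14.7 + (3.2/1)·8.9 + (2.7/1)·4.4 = 60.9 cfs.

Q ≈ 60.9 cfs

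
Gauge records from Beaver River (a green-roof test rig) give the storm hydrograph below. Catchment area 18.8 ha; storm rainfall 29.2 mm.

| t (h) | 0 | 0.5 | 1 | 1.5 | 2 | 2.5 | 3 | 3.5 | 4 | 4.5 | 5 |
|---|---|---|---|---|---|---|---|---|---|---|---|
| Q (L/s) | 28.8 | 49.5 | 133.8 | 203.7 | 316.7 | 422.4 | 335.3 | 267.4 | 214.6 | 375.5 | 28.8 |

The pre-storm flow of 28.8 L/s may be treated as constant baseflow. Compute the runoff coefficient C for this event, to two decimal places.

ΣQ_DR = 2060 L/s; V = ΣQ_DR·Δt = 3.707 × 10^6 L.
Runoff depth d = V / A = 19.72 mm.
C = d / P = 19.72 / 29.2 = 0.68.

C ≈ 0.68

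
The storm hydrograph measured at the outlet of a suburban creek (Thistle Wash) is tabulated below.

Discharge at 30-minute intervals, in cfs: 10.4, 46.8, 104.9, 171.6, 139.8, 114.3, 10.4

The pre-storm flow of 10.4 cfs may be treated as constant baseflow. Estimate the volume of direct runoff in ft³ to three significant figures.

V ≈ 9.46 × 10^5 ft³

Direct-runoff ordinates (Q − Q_b): 0.0, 36.4, 94.5, 161.2, 129.4, 103.9, 0.0 cfs.
ΣQ_DR = 525.4 cfs.
With Δt = 0.5 h = 1800 s, V = ΣQ_DR · Δt = 525.4 × 1800 = 9.46 × 10^5 ft³.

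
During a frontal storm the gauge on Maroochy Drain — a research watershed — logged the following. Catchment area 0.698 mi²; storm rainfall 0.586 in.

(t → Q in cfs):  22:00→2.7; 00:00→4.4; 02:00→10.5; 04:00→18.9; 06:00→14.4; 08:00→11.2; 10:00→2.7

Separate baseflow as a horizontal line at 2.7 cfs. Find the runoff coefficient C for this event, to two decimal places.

C ≈ 0.35

ΣQ_DR = 45.90 cfs; V = ΣQ_DR·Δt = 3.305 × 10^5 ft³.
Runoff depth d = V / A = 0.2038 in.
C = d / P = 0.2038 / 0.586 = 0.35.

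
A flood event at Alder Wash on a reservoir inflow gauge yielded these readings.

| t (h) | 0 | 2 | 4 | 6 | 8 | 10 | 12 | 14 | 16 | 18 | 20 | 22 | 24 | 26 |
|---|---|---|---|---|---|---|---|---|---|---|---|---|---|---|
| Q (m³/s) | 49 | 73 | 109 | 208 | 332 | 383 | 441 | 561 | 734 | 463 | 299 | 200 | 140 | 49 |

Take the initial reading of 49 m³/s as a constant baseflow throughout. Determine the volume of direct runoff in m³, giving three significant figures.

V ≈ 2.42 × 10^7 m³

Direct-runoff ordinates (Q − Q_b): 0.0, 24.0, 60.0, 159.0, 283.0, 334.0, 392.0, 512.0, 685.0, 414.0, 250.0, 151.0, 91.0, 0.0 m³/s.
ΣQ_DR = 3355 m³/s.
With Δt = 2 h = 7200 s, V = ΣQ_DR · Δt = 3355 × 7200 = 2.42 × 10^7 m³.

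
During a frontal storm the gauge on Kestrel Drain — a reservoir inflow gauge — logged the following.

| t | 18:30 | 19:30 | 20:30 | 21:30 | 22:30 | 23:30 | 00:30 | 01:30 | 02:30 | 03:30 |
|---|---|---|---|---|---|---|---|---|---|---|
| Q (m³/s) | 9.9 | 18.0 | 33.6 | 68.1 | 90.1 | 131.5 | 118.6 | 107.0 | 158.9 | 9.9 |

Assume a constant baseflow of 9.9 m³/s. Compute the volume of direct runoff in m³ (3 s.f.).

V ≈ 2.33 × 10^6 m³

Direct-runoff ordinates (Q − Q_b): 0.0, 8.1, 23.7, 58.2, 80.2, 121.6, 108.7, 97.1, 149.0, 0.0 m³/s.
ΣQ_DR = 646.6 m³/s.
With Δt = 1 h = 3600 s, V = ΣQ_DR · Δt = 646.6 × 3600 = 2.33 × 10^6 m³.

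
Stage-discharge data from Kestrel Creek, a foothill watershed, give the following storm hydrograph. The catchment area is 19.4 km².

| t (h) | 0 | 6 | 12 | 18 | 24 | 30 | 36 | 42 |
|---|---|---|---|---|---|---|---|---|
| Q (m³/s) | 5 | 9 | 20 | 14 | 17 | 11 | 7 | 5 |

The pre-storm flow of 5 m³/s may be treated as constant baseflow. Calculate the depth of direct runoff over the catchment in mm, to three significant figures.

d ≈ 53.4 mm

Direct runoff: 0.0, 4.0, 15.0, 9.0, 12.0, 6.0, 2.0, 0.0 m³/s; ΣQ_DR = 48.00 m³/s.
V = ΣQ_DR · Δt = 48.00 × 21600 s = 1.037 × 10^6 m³.
Over A = 19.4 km², depth = V / A = 53.4 mm.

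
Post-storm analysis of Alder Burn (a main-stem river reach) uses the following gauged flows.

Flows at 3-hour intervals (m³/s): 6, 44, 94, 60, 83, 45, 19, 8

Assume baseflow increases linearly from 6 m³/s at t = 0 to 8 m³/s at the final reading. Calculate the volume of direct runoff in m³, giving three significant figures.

V ≈ 3.27 × 10^6 m³

Direct-runoff ordinates (Q − Q_b): 0.00, 37.71, 87.43, 53.14, 75.86, 37.57, 11.29, 0.00 m³/s.
ΣQ_DR = 303.0 m³/s.
With Δt = 3 h = 10800 s, V = ΣQ_DR · Δt = 303.0 × 10800 = 3.27 × 10^6 m³.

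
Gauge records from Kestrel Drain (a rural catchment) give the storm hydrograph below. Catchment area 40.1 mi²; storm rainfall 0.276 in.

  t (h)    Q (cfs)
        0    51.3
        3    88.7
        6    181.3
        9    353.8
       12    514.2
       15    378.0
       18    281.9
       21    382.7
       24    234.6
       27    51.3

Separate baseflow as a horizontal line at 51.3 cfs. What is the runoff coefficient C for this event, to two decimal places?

C ≈ 0.84

ΣQ_DR = 2005 cfs; V = ΣQ_DR·Δt = 2.165 × 10^7 ft³.
Runoff depth d = V / A = 0.2324 in.
C = d / P = 0.2324 / 0.276 = 0.84.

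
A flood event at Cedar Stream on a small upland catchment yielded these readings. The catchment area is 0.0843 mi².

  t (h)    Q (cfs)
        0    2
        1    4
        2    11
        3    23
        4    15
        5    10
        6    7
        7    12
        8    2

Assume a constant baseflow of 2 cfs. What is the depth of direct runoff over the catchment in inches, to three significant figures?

d ≈ 1.25 in

Direct runoff: 0.0, 2.0, 9.0, 21.0, 13.0, 8.0, 5.0, 10.0, 0.0 cfs; ΣQ_DR = 68.00 cfs.
V = ΣQ_DR · Δt = 68.00 × 3600 s = 2.448 × 10^5 ft³.
Over A = 0.0843 mi², depth = V / A = 1.25 in.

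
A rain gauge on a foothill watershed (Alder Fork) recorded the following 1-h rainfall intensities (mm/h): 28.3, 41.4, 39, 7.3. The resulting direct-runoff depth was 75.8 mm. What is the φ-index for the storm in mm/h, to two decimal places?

φ ≈ 10.97 mm/h

Only the 3 blocks with intensity above φ contribute runoff: 28.3, 41.4, 39 mm/h.
Σ(I−φ)·Δt = d  ⇒  (28.3+41.4+39 − 3φ)·1 = 75.8
φ = (108.7 − 75.8/1) / 3 = 10.97 mm/h.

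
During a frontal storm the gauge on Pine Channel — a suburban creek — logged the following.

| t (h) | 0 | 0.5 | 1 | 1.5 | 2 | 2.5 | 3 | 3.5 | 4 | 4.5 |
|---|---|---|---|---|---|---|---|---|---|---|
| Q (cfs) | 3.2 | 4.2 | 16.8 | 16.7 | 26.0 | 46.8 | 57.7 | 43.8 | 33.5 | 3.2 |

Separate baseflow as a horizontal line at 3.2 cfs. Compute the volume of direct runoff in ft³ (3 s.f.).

Direct-runoff ordinates (Q − Q_b): 0.0, 1.0, 13.6, 13.5, 22.8, 43.6, 54.5, 40.6, 30.3, 0.0 cfs.
ΣQ_DR = 219.9 cfs.
With Δt = 0.5 h = 1800 s, V = ΣQ_DR · Δt = 219.9 × 1800 = 3.96 × 10^5 ft³.

V ≈ 3.96 × 10^5 ft³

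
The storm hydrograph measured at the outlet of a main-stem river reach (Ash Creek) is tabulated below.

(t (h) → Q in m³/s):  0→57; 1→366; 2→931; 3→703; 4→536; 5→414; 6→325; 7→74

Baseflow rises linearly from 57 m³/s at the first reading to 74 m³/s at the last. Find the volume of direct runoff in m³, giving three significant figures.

Direct-runoff ordinates (Q − Q_b): 0.00, 306.57, 869.14, 638.71, 469.29, 344.86, 253.43, 0.00 m³/s.
ΣQ_DR = 2882 m³/s.
With Δt = 1 h = 3600 s, V = ΣQ_DR · Δt = 2882 × 3600 = 1.04 × 10^7 m³.

V ≈ 1.04 × 10^7 m³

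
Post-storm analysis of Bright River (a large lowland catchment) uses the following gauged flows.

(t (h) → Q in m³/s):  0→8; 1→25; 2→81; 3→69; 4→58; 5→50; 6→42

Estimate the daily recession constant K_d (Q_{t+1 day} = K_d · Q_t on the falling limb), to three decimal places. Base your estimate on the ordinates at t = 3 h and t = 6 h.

Between t = 3 h and t = 6 h the flow falls from 69 to 42 m³/s over 3×1 h = 3 h.
Per-interval ratio K = (42/69)^(1/3) = 0.8475; K_d = K^(24/1) = 0.019.

K_d ≈ 0.019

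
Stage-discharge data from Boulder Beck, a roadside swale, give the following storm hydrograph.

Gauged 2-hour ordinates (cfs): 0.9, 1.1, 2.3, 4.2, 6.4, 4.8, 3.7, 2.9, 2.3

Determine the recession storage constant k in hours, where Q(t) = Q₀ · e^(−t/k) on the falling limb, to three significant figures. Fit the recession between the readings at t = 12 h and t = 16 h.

k ≈ 8.41 h

On the falling limb, Q drops from 3.7 to 2.3 cfs between t = 12 h and t = 16 h (Δt = 4 h).
k = −Δt / ln(Q₂/Q₁) = −4 / ln(2.3/3.7) = 8.41 h.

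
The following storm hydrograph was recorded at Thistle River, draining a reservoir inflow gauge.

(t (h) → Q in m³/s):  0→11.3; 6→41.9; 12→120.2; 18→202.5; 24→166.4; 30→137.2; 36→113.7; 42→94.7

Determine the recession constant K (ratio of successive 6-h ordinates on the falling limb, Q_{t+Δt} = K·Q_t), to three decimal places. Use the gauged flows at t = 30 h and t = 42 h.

K ≈ 0.831

Using the recession-limb readings at t = 30 h and t = 42 h: Q falls from 137.2 to 94.7 m³/s over 2 intervals.
K = (Q₂/Q₁)^(1/2) = (94.7/137.2)^(1/2) = 0.831.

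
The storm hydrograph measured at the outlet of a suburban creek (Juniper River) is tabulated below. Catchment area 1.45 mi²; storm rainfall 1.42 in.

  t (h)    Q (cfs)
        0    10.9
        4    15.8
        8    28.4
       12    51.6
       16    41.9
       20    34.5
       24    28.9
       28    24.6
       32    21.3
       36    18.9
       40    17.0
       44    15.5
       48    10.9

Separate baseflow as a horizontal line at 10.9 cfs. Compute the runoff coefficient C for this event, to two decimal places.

C ≈ 0.54

ΣQ_DR = 178.5 cfs; V = ΣQ_DR·Δt = 2.570 × 10^6 ft³.
Runoff depth d = V / A = 0.7630 in.
C = d / P = 0.7630 / 1.42 = 0.54.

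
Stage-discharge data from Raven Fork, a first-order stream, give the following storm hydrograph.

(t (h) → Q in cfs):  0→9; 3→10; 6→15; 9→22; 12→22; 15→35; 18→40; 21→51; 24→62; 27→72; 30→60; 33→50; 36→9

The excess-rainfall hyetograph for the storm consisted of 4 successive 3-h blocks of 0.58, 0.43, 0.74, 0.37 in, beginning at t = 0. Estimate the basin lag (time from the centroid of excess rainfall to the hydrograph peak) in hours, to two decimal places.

t_L ≈ 21.23 h

Centroid of excess rainfall: t_c = Σ P_i·t̄_i / ΣP_i = 5.7736 h (block centres at 1.5, 4.5, 7.5, 10.5 h).
Hydrograph peak occurs at t = 27 h, so basin lag t_L = 27 − 5.7736 = 21.23 h.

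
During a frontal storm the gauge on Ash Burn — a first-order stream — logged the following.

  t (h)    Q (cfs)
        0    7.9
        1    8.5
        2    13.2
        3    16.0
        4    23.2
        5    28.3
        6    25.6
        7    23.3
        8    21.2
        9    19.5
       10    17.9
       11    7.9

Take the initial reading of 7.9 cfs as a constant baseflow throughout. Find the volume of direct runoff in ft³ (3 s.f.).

V ≈ 4.24 × 10^5 ft³

Direct-runoff ordinates (Q − Q_b): 0.0, 0.6, 5.3, 8.1, 15.3, 20.4, 17.7, 15.4, 13.3, 11.6, 10.0, 0.0 cfs.
ΣQ_DR = 117.7 cfs.
With Δt = 1 h = 3600 s, V = ΣQ_DR · Δt = 117.7 × 3600 = 4.24 × 10^5 ft³.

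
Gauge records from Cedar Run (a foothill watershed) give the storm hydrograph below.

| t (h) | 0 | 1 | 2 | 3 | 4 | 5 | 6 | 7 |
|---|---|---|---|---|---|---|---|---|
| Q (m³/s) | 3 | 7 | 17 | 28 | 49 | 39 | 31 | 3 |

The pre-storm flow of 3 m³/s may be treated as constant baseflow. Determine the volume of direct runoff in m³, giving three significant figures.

Direct-runoff ordinates (Q − Q_b): 0.0, 4.0, 14.0, 25.0, 46.0, 36.0, 28.0, 0.0 m³/s.
ΣQ_DR = 153.0 m³/s.
With Δt = 1 h = 3600 s, V = ΣQ_DR · Δt = 153.0 × 3600 = 5.51 × 10^5 m³.

V ≈ 5.51 × 10^5 m³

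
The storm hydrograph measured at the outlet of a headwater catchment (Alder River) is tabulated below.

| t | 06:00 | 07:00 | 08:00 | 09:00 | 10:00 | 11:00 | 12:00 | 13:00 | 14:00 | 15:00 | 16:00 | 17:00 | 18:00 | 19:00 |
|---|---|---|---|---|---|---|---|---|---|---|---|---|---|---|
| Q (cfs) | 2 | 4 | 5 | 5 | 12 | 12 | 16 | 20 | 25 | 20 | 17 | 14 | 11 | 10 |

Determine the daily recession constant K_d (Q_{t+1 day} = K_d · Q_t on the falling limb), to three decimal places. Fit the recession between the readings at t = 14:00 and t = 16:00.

Between t = 14:00 and t = 16:00 the flow falls from 25 to 17 cfs over 2×1 h = 2 h.
Per-interval ratio K = (17/25)^(1/2) = 0.8246; K_d = K^(24/1) = 0.010.

K_d ≈ 0.010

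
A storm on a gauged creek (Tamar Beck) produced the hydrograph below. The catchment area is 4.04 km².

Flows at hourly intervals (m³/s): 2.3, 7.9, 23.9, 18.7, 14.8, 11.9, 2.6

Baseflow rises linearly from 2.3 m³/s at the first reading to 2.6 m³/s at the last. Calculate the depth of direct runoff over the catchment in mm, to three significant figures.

Direct runoff: 0.00, 5.55, 21.50, 16.25, 12.30, 9.35, 0.00 m³/s; ΣQ_DR = 64.95 m³/s.
V = ΣQ_DR · Δt = 64.95 × 3600 s = 2.338 × 10^5 m³.
Over A = 4.04 km², depth = V / A = 57.9 mm.

d ≈ 57.9 mm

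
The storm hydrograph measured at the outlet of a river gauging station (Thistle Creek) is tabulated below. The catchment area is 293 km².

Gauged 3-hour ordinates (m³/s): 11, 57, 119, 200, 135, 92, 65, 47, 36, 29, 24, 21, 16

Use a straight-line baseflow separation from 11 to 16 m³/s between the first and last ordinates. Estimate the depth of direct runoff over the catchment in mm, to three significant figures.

d ≈ 24.9 mm

Direct runoff: 0.00, 45.58, 107.17, 187.75, 122.33, 78.92, 51.50, 33.08, 21.67, 14.25, 8.83, 5.42, 0.00 m³/s; ΣQ_DR = 676.5 m³/s.
V = ΣQ_DR · Δt = 676.5 × 10800 s = 7.306 × 10^6 m³.
Over A = 293 km², depth = V / A = 24.9 mm.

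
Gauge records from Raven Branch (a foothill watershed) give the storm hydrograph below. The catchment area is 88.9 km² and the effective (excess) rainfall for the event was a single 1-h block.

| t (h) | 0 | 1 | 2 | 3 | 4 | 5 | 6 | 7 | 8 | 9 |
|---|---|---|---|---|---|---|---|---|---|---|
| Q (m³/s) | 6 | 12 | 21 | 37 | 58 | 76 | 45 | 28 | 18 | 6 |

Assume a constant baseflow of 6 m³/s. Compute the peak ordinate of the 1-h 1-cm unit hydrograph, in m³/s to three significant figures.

U_p ≈ 70.0 m³/s

Direct runoff: 0.0, 6.0, 15.0, 31.0, 52.0, 70.0, 39.0, 22.0, 12.0, 0.0 m³/s; ΣQ_DR = 247.0 m³/s, peak = 70.0 m³/s.
Runoff depth d = ΣQ_DR·Δt / A = 247.0 × 3600 / (88.9 km²) = 10.00 mm.
The 1-cm UH is the DRH scaled by (10 mm)/d, so U_p = 70.0 × 10/10.00 = 70.0 m³/s.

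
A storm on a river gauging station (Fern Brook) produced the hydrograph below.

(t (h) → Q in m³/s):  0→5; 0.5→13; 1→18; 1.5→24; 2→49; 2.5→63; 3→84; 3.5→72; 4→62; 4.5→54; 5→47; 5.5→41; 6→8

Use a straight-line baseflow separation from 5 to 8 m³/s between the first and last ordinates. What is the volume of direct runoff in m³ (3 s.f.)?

V ≈ 8.20 × 10^5 m³

Direct-runoff ordinates (Q − Q_b): 0.00, 7.75, 12.50, 18.25, 43.00, 56.75, 77.50, 65.25, 55.00, 46.75, 39.50, 33.25, 0.00 m³/s.
ΣQ_DR = 455.5 m³/s.
With Δt = 0.5 h = 1800 s, V = ΣQ_DR · Δt = 455.5 × 1800 = 8.20 × 10^5 m³.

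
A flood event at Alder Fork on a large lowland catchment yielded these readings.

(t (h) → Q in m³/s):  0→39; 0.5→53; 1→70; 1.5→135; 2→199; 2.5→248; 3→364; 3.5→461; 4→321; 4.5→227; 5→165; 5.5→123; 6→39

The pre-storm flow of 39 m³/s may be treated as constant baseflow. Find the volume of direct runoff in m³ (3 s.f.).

Direct-runoff ordinates (Q − Q_b): 0.0, 14.0, 31.0, 96.0, 160.0, 209.0, 325.0, 422.0, 282.0, 188.0, 126.0, 84.0, 0.0 m³/s.
ΣQ_DR = 1937 m³/s.
With Δt = 0.5 h = 1800 s, V = ΣQ_DR · Δt = 1937 × 1800 = 3.49 × 10^6 m³.

V ≈ 3.49 × 10^6 m³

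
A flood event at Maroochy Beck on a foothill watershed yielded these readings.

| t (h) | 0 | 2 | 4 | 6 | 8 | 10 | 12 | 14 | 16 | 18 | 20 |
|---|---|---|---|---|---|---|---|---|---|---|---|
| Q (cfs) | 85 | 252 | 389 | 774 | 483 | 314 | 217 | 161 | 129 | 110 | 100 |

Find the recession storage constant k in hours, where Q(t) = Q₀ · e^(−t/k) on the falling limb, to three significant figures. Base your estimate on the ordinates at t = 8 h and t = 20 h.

k ≈ 7.62 h

On the falling limb, Q drops from 483 to 100 cfs between t = 8 h and t = 20 h (Δt = 12 h).
k = −Δt / ln(Q₂/Q₁) = −12 / ln(100/483) = 7.62 h.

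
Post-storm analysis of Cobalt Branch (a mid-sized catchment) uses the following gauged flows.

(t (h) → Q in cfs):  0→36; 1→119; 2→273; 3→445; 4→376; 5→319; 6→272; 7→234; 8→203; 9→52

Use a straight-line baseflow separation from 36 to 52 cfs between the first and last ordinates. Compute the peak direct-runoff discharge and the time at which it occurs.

Subtracting baseflow gives direct-runoff ordinates: 0.00, 81.22, 233.44, 403.67, 332.89, 274.11, 225.33, 185.56, 152.78, 0.00 cfs.
The maximum is 403.67 cfs, occurring at the reading for t = 3 h.

Q_p = 403.67 cfs at t = 3 h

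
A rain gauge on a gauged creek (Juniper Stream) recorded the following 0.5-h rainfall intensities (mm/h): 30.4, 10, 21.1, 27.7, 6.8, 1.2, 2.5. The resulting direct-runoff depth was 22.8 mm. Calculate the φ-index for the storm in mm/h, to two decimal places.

Only the 3 blocks with intensity above φ contribute runoff: 30.4, 21.1, 27.7 mm/h.
Σ(I−φ)·Δt = d  ⇒  (30.4+21.1+27.7 − 3φ)·0.5 = 22.8
φ = (79.20 − 22.8/0.5) / 3 = 11.20 mm/h.

φ ≈ 11.20 mm/h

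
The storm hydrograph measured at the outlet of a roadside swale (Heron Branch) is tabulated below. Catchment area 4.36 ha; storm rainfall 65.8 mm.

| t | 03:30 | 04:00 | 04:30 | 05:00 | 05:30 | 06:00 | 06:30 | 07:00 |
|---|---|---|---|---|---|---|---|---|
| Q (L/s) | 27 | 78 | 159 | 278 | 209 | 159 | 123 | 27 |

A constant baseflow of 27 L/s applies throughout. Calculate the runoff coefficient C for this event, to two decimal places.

ΣQ_DR = 844.0 L/s; V = ΣQ_DR·Δt = 1.519 × 10^6 L.
Runoff depth d = V / A = 34.84 mm.
C = d / P = 34.84 / 65.8 = 0.53.

C ≈ 0.53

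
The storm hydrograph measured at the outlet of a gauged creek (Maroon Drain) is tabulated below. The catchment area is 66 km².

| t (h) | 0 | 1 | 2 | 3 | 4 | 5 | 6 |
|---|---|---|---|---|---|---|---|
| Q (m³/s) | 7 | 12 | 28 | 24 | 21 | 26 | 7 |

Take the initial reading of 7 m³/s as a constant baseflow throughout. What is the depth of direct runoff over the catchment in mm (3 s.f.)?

d ≈ 4.15 mm

Direct runoff: 0.0, 5.0, 21.0, 17.0, 14.0, 19.0, 0.0 m³/s; ΣQ_DR = 76.00 m³/s.
V = ΣQ_DR · Δt = 76.00 × 3600 s = 2.736 × 10^5 m³.
Over A = 66 km², depth = V / A = 4.15 mm.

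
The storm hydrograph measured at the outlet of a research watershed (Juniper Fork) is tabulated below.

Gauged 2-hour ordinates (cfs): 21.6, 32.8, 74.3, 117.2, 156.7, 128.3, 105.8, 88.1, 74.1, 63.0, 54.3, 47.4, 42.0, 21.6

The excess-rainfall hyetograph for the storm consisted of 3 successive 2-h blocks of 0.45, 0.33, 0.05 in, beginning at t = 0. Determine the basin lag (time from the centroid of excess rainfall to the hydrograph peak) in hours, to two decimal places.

Centroid of excess rainfall: t_c = Σ P_i·t̄_i / ΣP_i = 2.0361 h (block centres at 1, 3, 5 h).
Hydrograph peak occurs at t = 8 h, so basin lag t_L = 8 − 2.0361 = 5.96 h.

t_L ≈ 5.96 h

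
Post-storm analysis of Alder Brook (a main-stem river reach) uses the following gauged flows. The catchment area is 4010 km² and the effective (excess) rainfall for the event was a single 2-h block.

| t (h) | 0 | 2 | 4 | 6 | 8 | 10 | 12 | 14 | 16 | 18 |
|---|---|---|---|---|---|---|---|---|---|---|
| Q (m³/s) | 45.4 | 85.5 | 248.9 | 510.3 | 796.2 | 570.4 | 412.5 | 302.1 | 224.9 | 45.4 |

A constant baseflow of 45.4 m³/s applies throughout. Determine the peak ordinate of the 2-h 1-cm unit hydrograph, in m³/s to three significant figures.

U_p ≈ 1500 m³/s

Direct runoff: 0.0, 40.1, 203.5, 464.9, 750.8, 525.0, 367.1, 256.7, 179.5, 0.0 m³/s; ΣQ_DR = 2788 m³/s, peak = 750.8 m³/s.
Runoff depth d = ΣQ_DR·Δt / A = 2788 × 7200 / (4010 km²) = 5.005 mm.
The 1-cm UH is the DRH scaled by (10 mm)/d, so U_p = 750.8 × 10/5.005 = 1500 m³/s.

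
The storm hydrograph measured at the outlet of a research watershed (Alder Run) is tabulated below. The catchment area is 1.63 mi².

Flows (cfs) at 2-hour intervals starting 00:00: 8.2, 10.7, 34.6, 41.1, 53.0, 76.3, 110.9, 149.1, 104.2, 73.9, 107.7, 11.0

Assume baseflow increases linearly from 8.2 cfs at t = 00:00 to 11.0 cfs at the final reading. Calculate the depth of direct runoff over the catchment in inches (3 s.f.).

Direct runoff: 0.00, 2.25, 25.89, 32.14, 43.78, 66.83, 101.17, 139.12, 93.96, 63.41, 96.95, 0.00 cfs; ΣQ_DR = 665.5 cfs.
V = ΣQ_DR · Δt = 665.5 × 7200 s = 4.792 × 10^6 ft³.
Over A = 1.63 mi², depth = V / A = 1.27 in.

d ≈ 1.27 in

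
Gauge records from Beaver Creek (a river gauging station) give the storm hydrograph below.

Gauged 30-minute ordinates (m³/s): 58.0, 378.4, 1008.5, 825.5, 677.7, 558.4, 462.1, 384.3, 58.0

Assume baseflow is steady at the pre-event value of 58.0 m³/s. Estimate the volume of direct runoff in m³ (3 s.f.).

Direct-runoff ordinates (Q − Q_b): 0.0, 320.4, 950.5, 767.5, 619.7, 500.4, 404.1, 326.3, 0.0 m³/s.
ΣQ_DR = 3889 m³/s.
With Δt = 0.5 h = 1800 s, V = ΣQ_DR · Δt = 3889 × 1800 = 7.00 × 10^6 m³.

V ≈ 7.00 × 10^6 m³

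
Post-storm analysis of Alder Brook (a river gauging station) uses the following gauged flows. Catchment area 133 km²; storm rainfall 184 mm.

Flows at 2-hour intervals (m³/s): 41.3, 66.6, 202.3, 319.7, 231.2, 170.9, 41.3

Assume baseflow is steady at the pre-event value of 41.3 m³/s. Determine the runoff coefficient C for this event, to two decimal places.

C ≈ 0.23

ΣQ_DR = 784.2 m³/s; V = ΣQ_DR·Δt = 5.646 × 10^6 m³.
Runoff depth d = V / A = 42.45 mm.
C = d / P = 42.45 / 184 = 0.23.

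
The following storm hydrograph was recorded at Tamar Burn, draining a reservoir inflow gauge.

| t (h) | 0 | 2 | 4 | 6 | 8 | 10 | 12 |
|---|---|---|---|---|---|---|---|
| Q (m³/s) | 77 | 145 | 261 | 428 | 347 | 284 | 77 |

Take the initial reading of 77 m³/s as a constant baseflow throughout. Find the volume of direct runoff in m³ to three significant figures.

Direct-runoff ordinates (Q − Q_b): 0.0, 68.0, 184.0, 351.0, 270.0, 207.0, 0.0 m³/s.
ΣQ_DR = 1080 m³/s.
With Δt = 2 h = 7200 s, V = ΣQ_DR · Δt = 1080 × 7200 = 7.78 × 10^6 m³.

V ≈ 7.78 × 10^6 m³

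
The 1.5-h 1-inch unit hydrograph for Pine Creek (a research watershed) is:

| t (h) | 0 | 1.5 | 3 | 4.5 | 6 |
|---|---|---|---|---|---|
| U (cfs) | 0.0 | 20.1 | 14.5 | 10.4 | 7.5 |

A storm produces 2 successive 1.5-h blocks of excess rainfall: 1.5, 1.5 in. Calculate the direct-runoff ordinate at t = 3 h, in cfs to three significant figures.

By discrete convolution, Q_j = Σ (P_i / 1 in) · U_{j−i}.
At t = 3 h (j=2): Q = (1.5/1)·14.5 + (1.5/1)·20.1 = 51.9 cfs.

Q ≈ 51.9 cfs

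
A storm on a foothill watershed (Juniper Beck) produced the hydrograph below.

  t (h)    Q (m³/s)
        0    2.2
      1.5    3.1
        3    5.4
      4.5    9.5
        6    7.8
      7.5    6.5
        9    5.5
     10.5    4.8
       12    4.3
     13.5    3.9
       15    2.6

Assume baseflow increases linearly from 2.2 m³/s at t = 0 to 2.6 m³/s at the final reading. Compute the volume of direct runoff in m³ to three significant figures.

Direct-runoff ordinates (Q − Q_b): 0.00, 0.86, 3.12, 7.18, 5.44, 4.10, 3.06, 2.32, 1.78, 1.34, 0.00 m³/s.
ΣQ_DR = 29.20 m³/s.
With Δt = 1.5 h = 5400 s, V = ΣQ_DR · Δt = 29.20 × 5400 = 1.58 × 10^5 m³.

V ≈ 1.58 × 10^5 m³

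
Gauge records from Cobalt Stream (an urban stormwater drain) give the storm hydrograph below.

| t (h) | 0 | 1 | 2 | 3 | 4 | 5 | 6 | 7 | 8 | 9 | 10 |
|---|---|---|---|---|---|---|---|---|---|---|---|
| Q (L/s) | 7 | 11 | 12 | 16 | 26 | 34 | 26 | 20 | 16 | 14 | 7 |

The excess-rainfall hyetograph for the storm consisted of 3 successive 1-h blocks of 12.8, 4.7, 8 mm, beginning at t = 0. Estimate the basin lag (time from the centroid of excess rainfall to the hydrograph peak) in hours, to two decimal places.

t_L ≈ 3.69 h

Centroid of excess rainfall: t_c = Σ P_i·t̄_i / ΣP_i = 1.3118 h (block centres at 0.5, 1.5, 2.5 h).
Hydrograph peak occurs at t = 5 h, so basin lag t_L = 5 − 1.3118 = 3.69 h.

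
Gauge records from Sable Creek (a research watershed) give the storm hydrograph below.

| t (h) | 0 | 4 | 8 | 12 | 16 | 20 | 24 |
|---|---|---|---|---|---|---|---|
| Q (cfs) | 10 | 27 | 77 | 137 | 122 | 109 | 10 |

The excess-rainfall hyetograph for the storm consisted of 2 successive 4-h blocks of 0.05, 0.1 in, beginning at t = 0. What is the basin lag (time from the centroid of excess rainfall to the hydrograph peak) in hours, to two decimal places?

t_L ≈ 7.33 h

Centroid of excess rainfall: t_c = Σ P_i·t̄_i / ΣP_i = 4.6667 h (block centres at 2, 6 h).
Hydrograph peak occurs at t = 12 h, so basin lag t_L = 12 − 4.6667 = 7.33 h.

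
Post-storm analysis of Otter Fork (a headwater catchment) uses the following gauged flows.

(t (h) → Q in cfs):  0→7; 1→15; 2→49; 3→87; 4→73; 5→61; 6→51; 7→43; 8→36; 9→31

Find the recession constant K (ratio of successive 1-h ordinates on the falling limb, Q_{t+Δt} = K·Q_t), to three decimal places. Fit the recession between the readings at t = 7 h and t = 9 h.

Using the recession-limb readings at t = 7 h and t = 9 h: Q falls from 43 to 31 cfs over 2 intervals.
K = (Q₂/Q₁)^(1/2) = (31/43)^(1/2) = 0.849.

K ≈ 0.849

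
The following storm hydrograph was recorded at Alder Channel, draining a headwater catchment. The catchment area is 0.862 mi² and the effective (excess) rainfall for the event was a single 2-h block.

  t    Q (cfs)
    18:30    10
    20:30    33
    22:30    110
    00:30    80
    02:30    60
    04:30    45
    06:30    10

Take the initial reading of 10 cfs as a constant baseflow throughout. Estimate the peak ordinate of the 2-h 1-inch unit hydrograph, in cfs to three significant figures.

Direct runoff: 0.0, 23.0, 100.0, 70.0, 50.0, 35.0, 0.0 cfs; ΣQ_DR = 278.0 cfs, peak = 100.0 cfs.
Runoff depth d = ΣQ_DR·Δt / A = 278.0 × 7200 / (0.862 mi²) = 0.9995 in.
The 1-inch UH is the DRH scaled by (1 in)/d, so U_p = 100.0 × 1/0.9995 = 100 cfs.

U_p ≈ 100 cfs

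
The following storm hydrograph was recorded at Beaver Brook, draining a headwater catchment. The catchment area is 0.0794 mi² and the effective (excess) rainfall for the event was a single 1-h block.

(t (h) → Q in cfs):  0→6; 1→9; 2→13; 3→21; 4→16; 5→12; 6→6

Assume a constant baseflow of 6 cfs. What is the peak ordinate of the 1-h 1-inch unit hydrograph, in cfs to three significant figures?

U_p ≈ 18.7 cfs

Direct runoff: 0.0, 3.0, 7.0, 15.0, 10.0, 6.0, 0.0 cfs; ΣQ_DR = 41.00 cfs, peak = 15.0 cfs.
Runoff depth d = ΣQ_DR·Δt / A = 41.00 × 3600 / (0.0794 mi²) = 0.8002 in.
The 1-inch UH is the DRH scaled by (1 in)/d, so U_p = 15.0 × 1/0.8002 = 18.7 cfs.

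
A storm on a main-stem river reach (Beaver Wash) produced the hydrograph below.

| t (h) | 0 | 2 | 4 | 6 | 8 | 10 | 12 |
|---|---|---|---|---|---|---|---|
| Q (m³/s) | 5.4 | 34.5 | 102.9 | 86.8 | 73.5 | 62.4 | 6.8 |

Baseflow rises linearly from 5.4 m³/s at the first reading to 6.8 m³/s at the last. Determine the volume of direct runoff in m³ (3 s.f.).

Direct-runoff ordinates (Q − Q_b): 0.00, 28.87, 97.03, 80.70, 67.17, 55.83, 0.00 m³/s.
ΣQ_DR = 329.6 m³/s.
With Δt = 2 h = 7200 s, V = ΣQ_DR · Δt = 329.6 × 7200 = 2.37 × 10^6 m³.

V ≈ 2.37 × 10^6 m³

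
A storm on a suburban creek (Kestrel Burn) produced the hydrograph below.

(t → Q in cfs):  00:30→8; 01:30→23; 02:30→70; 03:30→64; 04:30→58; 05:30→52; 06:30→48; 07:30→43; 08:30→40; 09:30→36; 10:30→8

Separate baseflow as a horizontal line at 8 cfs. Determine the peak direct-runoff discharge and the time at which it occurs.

Subtracting baseflow gives direct-runoff ordinates: 0.0, 15.0, 62.0, 56.0, 50.0, 44.0, 40.0, 35.0, 32.0, 28.0, 0.0 cfs.
The maximum is 62.0 cfs, occurring at the reading for t = 02:30.

Q_p = 62.0 cfs at t = 02:30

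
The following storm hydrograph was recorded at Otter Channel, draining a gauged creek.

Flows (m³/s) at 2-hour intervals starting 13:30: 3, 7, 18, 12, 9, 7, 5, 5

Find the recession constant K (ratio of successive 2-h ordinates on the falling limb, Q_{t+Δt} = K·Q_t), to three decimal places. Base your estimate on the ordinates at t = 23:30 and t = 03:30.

Using the recession-limb readings at t = 23:30 and t = 03:30: Q falls from 7 to 5 m³/s over 2 intervals.
K = (Q₂/Q₁)^(1/2) = (5/7)^(1/2) = 0.845.

K ≈ 0.845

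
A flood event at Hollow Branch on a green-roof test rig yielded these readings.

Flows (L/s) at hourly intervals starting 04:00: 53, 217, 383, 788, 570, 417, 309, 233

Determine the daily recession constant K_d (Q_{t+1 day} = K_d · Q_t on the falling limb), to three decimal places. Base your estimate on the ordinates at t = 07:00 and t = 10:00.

K_d ≈ 0.001

Between t = 07:00 and t = 10:00 the flow falls from 788 to 309 L/s over 3×1 h = 3 h.
Per-interval ratio K = (309/788)^(1/3) = 0.7319; K_d = K^(24/1) = 0.001.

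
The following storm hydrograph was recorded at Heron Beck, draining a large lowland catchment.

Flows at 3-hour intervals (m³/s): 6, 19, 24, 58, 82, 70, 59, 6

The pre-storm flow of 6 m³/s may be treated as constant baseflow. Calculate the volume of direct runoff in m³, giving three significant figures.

Direct-runoff ordinates (Q − Q_b): 0.0, 13.0, 18.0, 52.0, 76.0, 64.0, 53.0, 0.0 m³/s.
ΣQ_DR = 276.0 m³/s.
With Δt = 3 h = 10800 s, V = ΣQ_DR · Δt = 276.0 × 10800 = 2.98 × 10^6 m³.

V ≈ 2.98 × 10^6 m³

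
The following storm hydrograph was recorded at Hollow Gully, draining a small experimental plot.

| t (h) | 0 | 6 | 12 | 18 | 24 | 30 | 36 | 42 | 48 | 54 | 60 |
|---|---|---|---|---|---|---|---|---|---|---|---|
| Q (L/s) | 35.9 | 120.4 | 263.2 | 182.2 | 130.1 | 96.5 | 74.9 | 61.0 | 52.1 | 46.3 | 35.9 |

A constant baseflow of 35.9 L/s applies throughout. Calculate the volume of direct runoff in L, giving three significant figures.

V ≈ 1.52 × 10^7 L

Direct-runoff ordinates (Q − Q_b): 0.0, 84.5, 227.3, 146.3, 94.2, 60.6, 39.0, 25.1, 16.2, 10.4, 0.0 L/s.
ΣQ_DR = 703.6 L/s.
With Δt = 6 h = 21600 s, V = ΣQ_DR · Δt = 703.6 × 21600 = 1.52 × 10^7 L.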